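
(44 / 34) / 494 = 11 / 4199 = 0.00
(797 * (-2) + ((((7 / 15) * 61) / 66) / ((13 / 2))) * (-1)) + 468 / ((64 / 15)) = -152831647 / 102960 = -1484.38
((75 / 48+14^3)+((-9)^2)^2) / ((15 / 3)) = 29781 / 16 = 1861.31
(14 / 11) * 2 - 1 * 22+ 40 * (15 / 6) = 886 / 11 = 80.55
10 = 10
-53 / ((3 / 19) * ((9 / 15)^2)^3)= -15734375 / 2187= -7194.50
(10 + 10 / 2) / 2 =15 / 2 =7.50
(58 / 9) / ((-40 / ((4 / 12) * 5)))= -0.27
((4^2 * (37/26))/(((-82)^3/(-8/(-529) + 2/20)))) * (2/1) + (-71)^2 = 11946406694452/2369848585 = 5041.00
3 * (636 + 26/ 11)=21066/ 11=1915.09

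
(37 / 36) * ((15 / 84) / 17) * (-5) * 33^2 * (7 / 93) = -111925 / 25296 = -4.42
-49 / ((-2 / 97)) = 4753 / 2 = 2376.50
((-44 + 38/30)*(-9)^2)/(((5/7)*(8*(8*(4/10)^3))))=-605745/512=-1183.10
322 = 322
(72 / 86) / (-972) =-1 / 1161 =-0.00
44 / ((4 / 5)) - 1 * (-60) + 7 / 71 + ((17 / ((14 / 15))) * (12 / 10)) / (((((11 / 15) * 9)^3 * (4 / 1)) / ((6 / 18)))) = 2741137739 / 23814252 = 115.10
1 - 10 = -9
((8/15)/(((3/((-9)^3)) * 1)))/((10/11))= -3564/25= -142.56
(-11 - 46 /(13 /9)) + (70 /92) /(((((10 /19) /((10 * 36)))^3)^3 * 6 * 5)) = 248522126912651697580068341 /299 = 831177681982112700936683.40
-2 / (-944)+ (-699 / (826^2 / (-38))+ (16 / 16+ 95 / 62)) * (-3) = -326202907 / 42301112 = -7.71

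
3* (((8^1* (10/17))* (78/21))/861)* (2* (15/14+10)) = 322400/239071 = 1.35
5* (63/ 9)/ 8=35/ 8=4.38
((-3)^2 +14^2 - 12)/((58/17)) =3281/58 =56.57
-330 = -330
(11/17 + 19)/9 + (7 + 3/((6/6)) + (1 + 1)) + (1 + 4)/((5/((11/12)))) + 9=14749/612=24.10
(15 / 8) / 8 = 15 / 64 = 0.23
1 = 1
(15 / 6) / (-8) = -5 / 16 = -0.31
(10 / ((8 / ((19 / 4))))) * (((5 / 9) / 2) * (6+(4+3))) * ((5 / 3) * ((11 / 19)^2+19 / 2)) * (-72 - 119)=-67128.80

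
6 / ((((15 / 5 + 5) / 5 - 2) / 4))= -60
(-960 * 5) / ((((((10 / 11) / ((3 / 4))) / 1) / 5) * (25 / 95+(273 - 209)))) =-11400 / 37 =-308.11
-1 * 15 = -15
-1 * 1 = -1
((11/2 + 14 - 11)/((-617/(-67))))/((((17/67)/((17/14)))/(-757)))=-57768941/17276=-3343.88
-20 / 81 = -0.25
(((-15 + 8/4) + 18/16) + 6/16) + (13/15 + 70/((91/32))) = 13.98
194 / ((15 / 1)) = 194 / 15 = 12.93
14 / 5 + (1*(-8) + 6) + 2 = 14 / 5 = 2.80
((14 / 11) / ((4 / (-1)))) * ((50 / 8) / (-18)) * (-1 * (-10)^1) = 875 / 792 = 1.10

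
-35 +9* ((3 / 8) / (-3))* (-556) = 1181 / 2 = 590.50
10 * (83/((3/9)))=2490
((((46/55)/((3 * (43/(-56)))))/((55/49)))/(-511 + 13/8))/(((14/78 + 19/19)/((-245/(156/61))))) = -16403632/318033375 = -0.05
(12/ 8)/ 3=1/ 2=0.50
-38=-38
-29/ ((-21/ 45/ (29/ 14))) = 128.72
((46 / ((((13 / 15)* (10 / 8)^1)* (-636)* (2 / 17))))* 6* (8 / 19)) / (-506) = 408 / 144001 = 0.00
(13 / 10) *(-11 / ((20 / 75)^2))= -6435 / 32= -201.09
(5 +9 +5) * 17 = 323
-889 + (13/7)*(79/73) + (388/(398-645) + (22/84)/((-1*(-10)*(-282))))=-271086254483/305084520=-888.56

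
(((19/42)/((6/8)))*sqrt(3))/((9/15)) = 190*sqrt(3)/189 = 1.74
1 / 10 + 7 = 71 / 10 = 7.10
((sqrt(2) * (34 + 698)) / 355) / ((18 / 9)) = 366 * sqrt(2) / 355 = 1.46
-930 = -930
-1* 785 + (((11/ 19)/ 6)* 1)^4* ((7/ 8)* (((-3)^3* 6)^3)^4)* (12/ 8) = 4844458341700404692262900271/ 130321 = 37173274773063471675807.43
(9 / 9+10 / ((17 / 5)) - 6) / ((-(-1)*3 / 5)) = -175 / 51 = -3.43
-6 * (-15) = 90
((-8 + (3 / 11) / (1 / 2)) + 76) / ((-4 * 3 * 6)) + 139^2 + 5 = 7652719 / 396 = 19325.05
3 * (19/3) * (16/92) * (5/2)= 190/23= 8.26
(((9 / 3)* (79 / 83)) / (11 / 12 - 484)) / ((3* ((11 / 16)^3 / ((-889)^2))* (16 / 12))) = -2301617074176 / 640411981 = -3593.96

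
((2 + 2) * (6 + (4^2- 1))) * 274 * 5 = 115080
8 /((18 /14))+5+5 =146 /9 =16.22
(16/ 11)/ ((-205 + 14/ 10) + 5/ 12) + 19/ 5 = 2543119/ 670505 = 3.79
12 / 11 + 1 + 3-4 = 12 / 11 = 1.09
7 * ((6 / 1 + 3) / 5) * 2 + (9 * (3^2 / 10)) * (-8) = -198 / 5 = -39.60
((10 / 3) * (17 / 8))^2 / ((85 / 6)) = 85 / 24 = 3.54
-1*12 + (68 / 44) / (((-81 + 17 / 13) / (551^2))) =-67232573 / 11396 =-5899.66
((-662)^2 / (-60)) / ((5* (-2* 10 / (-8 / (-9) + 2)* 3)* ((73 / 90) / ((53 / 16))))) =75487529 / 262800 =287.24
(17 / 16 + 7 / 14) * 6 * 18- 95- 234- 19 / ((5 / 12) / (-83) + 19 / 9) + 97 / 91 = -55042901 / 327236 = -168.21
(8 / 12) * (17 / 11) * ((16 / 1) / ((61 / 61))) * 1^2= 544 / 33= 16.48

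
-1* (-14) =14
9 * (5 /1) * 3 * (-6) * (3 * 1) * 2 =-4860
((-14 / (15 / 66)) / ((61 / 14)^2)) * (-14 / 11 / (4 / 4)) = 76832 / 18605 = 4.13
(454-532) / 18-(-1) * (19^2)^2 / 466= 384905 / 1398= 275.33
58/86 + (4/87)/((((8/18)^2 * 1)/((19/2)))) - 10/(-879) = 25403533/8768904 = 2.90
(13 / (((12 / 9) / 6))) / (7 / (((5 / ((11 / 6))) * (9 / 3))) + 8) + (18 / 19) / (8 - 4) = 207243 / 30286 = 6.84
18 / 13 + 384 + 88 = 6154 / 13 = 473.38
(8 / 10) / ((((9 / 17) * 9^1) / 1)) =68 / 405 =0.17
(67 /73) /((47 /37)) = 2479 /3431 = 0.72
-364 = -364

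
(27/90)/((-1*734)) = -3/7340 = -0.00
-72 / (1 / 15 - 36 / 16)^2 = -259200 / 17161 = -15.10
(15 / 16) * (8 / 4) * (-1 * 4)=-15 / 2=-7.50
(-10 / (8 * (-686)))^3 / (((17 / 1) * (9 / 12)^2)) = 125 / 197571259872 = 0.00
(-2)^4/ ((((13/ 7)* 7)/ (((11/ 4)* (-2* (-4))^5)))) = 1441792/ 13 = 110907.08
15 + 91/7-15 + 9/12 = 55/4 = 13.75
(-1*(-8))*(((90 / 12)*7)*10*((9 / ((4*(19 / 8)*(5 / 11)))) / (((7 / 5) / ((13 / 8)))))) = 193050 / 19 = 10160.53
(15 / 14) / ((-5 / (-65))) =195 / 14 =13.93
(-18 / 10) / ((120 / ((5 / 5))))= -3 / 200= -0.02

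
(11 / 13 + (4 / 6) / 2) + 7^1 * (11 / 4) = 3187 / 156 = 20.43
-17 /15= -1.13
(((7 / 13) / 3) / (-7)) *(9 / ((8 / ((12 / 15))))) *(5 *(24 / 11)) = -36 / 143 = -0.25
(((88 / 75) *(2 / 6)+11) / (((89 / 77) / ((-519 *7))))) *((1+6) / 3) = -1672944427 / 20025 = -83542.79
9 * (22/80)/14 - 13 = -7181/560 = -12.82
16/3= 5.33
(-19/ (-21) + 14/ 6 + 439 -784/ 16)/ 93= 8258/ 1953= 4.23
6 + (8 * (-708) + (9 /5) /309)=-2913867 /515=-5657.99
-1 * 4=-4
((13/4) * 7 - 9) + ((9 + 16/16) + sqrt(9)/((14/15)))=755/28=26.96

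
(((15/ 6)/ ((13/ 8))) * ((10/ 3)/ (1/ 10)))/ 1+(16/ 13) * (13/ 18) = 6104/ 117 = 52.17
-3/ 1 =-3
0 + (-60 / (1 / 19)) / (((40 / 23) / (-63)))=82593 / 2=41296.50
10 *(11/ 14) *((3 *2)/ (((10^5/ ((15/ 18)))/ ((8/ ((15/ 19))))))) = 209/ 52500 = 0.00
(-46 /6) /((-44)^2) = -23 /5808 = -0.00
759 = 759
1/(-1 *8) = -1/8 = -0.12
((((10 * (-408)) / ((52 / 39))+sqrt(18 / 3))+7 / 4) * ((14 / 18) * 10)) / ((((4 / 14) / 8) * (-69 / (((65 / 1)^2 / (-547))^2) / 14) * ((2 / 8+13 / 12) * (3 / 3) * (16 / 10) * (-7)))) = -267499202140625 / 495490104+21867015625 * sqrt(6) / 123872526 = -539435.50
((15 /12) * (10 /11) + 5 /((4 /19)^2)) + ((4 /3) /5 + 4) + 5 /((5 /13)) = 346409 /2640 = 131.22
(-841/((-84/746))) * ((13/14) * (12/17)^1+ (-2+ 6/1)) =86892961/2499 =34771.09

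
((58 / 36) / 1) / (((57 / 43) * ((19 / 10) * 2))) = 6235 / 19494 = 0.32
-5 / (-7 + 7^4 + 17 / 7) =-7 / 3355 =-0.00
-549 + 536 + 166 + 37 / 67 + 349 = 33671 / 67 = 502.55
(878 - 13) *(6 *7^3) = 1780170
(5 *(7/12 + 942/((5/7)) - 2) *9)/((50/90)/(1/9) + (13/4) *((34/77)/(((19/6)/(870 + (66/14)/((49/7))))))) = 16999066623/114576016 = 148.36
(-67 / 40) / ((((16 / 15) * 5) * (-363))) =67 / 77440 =0.00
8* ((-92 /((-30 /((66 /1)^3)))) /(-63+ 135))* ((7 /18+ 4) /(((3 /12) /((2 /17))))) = 154779328 /765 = 202325.92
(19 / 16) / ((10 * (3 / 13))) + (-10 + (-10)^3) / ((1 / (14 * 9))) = -127259.49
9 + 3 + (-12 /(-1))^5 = 248844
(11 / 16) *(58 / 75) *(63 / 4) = 6699 / 800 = 8.37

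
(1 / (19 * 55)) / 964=1 / 1007380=0.00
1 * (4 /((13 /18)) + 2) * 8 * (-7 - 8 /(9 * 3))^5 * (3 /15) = -249410.66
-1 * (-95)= 95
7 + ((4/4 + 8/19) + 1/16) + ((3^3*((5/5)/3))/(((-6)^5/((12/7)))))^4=10400482923283/1225958436864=8.48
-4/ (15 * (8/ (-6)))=1/ 5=0.20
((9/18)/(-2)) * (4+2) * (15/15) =-1.50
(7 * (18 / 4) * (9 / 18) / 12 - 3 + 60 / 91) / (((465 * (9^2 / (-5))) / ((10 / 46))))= 2495 / 84088368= 0.00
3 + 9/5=24/5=4.80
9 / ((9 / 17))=17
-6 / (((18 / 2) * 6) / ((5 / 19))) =-5 / 171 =-0.03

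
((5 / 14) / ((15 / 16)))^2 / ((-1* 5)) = -64 / 2205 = -0.03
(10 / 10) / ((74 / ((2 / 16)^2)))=1 / 4736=0.00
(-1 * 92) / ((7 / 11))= -1012 / 7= -144.57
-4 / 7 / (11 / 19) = -0.99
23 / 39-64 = -63.41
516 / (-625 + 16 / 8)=-516 / 623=-0.83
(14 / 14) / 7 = 1 / 7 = 0.14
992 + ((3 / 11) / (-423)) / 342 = 526198463 / 530442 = 992.00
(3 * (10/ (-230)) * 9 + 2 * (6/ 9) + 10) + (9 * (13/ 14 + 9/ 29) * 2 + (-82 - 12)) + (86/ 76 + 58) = -1281967/ 532266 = -2.41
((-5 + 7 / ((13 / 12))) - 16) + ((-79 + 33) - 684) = -9679 / 13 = -744.54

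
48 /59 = 0.81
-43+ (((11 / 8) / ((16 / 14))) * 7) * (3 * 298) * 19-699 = 4553983 / 32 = 142311.97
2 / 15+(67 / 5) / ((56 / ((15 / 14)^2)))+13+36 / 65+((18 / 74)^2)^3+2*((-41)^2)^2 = 31035271542753711747901 / 5491475547710880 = 5651535.96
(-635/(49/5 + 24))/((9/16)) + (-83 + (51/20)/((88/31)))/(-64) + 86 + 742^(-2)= 1270654794337339/23581404887040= 53.88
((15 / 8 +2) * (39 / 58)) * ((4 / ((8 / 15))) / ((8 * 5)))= 3627 / 7424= 0.49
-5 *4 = -20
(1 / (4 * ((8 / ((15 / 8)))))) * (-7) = -105 / 256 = -0.41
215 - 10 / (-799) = 171795 / 799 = 215.01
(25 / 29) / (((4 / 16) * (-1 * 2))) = -50 / 29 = -1.72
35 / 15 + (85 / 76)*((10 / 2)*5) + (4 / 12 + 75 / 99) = 78713 / 2508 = 31.38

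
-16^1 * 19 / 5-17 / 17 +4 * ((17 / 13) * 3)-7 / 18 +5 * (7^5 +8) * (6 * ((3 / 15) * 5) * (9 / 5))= 1062317299 / 1170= 907963.50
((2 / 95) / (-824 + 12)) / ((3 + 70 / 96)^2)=-1152 / 617910685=-0.00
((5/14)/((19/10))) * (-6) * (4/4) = -150/133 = -1.13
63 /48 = 21 /16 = 1.31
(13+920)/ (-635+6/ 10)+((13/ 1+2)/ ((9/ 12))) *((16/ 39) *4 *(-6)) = -629305/ 3172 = -198.39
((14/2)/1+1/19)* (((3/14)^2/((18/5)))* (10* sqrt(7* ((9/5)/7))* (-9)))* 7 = -9045* sqrt(5)/266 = -76.03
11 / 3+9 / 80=907 / 240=3.78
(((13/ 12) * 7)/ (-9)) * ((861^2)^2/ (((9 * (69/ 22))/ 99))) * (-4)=149411609889542/ 23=6496156951719.22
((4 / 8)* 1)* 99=99 / 2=49.50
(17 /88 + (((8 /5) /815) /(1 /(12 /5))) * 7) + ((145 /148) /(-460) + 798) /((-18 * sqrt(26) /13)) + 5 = 9370511 /1793000-10865539 * sqrt(26) /490176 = -107.80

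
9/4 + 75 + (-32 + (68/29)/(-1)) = 4977/116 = 42.91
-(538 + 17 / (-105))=-56473 / 105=-537.84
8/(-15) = -8/15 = -0.53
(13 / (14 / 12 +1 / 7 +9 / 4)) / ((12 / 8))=56 / 23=2.43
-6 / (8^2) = -3 / 32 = -0.09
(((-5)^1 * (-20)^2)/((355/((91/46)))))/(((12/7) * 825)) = -1274/161667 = -0.01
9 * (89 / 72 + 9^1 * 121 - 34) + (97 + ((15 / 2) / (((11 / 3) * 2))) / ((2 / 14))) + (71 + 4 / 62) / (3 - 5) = 26119923 / 2728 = 9574.75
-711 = -711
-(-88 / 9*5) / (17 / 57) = 8360 / 51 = 163.92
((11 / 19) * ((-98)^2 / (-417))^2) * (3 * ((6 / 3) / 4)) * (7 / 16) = 443889677 / 2202594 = 201.53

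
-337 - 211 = -548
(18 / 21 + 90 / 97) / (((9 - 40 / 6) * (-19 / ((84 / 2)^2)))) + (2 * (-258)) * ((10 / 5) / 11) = -3341832 / 20273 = -164.84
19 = 19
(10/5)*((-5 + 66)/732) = 1/6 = 0.17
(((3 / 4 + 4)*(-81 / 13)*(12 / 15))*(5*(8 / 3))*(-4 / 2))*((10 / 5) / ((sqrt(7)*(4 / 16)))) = 65664*sqrt(7) / 91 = 1909.13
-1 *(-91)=91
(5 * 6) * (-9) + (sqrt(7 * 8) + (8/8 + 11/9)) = -2410/9 + 2 * sqrt(14) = -260.29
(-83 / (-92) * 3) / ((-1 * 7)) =-0.39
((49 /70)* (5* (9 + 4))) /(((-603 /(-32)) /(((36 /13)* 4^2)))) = 7168 /67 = 106.99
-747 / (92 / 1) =-747 / 92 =-8.12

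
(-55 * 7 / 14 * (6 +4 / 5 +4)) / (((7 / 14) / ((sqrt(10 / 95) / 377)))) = -594 * sqrt(38) / 7163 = -0.51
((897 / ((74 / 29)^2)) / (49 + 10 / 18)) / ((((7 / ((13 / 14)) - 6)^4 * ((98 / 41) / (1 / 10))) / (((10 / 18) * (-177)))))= -156357591183729 / 76590402560000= -2.04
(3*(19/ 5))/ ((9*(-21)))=-19/ 315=-0.06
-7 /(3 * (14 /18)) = -3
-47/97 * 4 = -188/97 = -1.94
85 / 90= 17 / 18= 0.94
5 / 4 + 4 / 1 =21 / 4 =5.25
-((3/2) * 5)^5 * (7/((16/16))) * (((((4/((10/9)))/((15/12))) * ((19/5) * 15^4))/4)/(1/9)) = -3313202484375/16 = -207075155273.44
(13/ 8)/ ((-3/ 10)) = -65/ 12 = -5.42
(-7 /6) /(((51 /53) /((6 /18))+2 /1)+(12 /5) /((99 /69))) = -20405 /114726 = -0.18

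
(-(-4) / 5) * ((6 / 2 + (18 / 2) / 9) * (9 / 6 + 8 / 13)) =88 / 13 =6.77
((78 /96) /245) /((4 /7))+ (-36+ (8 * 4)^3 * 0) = -80627 /2240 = -35.99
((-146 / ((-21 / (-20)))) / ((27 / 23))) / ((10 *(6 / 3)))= -3358 / 567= -5.92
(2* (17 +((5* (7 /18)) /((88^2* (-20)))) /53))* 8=502368761 /1846944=272.00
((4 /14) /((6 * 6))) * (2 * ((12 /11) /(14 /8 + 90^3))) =16 /673597617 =0.00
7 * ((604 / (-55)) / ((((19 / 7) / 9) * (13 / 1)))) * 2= -532728 / 13585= -39.21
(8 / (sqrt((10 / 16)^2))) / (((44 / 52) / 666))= 554112 / 55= 10074.76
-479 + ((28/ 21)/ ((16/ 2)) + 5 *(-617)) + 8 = -21335/ 6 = -3555.83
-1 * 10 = -10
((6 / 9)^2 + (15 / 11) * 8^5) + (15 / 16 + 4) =44689.02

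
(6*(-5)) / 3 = -10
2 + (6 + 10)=18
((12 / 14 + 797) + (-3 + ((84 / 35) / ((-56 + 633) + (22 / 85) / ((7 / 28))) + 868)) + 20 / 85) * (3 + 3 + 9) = 20836795800 / 835261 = 24946.45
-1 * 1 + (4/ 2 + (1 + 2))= 4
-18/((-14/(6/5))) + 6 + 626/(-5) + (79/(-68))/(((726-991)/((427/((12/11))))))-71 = -186.94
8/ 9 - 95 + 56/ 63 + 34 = -533/ 9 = -59.22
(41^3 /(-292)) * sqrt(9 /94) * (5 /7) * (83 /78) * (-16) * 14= 57204430 * sqrt(94) /44603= 12434.53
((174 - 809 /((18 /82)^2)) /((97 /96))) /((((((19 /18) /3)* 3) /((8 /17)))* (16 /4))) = -172266880 /93993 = -1832.76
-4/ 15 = -0.27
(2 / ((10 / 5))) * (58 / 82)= 29 / 41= 0.71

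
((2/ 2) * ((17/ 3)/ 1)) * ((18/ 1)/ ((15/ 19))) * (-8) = -5168/ 5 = -1033.60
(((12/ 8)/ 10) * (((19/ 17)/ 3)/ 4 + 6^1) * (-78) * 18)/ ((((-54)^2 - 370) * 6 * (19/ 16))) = -145431/ 2055895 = -0.07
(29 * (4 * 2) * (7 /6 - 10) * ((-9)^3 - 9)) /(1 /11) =16636488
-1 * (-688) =688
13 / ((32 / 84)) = 34.12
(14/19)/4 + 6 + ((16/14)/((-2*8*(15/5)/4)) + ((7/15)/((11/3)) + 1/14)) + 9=335488/21945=15.29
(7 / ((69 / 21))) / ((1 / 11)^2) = 5929 / 23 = 257.78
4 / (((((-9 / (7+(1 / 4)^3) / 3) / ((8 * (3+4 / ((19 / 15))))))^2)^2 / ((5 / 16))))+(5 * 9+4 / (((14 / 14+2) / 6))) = 470125600317924197 / 2135179264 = 220180857.06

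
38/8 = 19/4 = 4.75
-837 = -837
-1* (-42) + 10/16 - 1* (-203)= 1965/8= 245.62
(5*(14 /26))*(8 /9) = 280 /117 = 2.39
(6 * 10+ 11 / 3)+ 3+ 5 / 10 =403 / 6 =67.17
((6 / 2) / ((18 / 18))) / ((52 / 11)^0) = 3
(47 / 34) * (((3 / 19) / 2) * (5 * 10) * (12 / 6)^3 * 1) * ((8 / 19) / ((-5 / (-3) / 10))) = 676800 / 6137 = 110.28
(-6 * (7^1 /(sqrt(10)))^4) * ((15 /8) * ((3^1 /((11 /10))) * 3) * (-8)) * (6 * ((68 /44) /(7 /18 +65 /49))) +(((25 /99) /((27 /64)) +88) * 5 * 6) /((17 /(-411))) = 154764340948 /4942971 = 31309.98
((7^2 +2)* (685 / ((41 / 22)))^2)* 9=62011391.49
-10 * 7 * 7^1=-490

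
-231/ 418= -21/ 38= -0.55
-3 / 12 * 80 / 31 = -20 / 31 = -0.65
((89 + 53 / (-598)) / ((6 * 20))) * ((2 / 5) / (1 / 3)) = 53169 / 59800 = 0.89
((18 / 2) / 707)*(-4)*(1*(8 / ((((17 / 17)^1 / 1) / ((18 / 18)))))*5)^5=-3686400000 / 707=-5214144.27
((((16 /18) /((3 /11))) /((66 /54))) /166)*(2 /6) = 0.01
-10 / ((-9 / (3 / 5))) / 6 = 0.11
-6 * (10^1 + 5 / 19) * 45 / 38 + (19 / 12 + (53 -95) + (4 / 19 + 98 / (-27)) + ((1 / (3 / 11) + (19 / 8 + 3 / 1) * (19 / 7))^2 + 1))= 6648893683 / 30566592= 217.52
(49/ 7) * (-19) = -133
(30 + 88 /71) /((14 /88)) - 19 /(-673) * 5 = 65726631 /334481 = 196.50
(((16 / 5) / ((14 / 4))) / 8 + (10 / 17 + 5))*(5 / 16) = 3393 / 1904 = 1.78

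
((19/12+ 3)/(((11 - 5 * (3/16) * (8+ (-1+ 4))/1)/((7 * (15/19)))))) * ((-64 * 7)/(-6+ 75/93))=1388800/437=3178.03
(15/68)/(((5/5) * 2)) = 15/136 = 0.11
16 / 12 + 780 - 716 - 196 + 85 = -137 / 3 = -45.67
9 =9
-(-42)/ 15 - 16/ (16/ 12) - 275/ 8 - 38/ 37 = -66011/ 1480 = -44.60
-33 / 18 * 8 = -44 / 3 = -14.67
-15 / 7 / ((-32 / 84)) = 45 / 8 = 5.62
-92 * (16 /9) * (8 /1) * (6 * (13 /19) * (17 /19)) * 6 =-10409984 /361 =-28836.52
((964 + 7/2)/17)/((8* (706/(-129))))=-1.30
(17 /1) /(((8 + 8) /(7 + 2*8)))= 391 /16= 24.44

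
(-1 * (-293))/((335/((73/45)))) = 21389/15075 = 1.42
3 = 3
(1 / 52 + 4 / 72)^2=1225 / 219024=0.01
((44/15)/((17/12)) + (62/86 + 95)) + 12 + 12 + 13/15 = 1344947/10965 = 122.66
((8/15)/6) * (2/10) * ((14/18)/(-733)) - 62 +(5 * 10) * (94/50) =32.00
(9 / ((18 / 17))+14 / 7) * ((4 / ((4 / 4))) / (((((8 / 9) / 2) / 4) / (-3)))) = -1134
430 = 430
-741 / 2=-370.50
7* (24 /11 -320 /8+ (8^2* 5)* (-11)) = -273952 /11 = -24904.73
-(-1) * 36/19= 36/19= 1.89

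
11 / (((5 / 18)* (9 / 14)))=308 / 5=61.60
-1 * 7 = -7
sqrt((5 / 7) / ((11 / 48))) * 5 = 20 * sqrt(1155) / 77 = 8.83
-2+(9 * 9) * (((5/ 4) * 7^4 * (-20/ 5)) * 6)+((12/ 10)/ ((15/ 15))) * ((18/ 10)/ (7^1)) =-1021025546/ 175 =-5834431.69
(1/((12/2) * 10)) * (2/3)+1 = 1.01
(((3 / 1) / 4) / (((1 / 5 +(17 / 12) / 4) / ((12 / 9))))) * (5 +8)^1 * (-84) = -37440 / 19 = -1970.53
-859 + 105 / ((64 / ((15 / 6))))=-109427 / 128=-854.90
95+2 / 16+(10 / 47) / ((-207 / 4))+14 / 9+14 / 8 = 7660727 / 77832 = 98.43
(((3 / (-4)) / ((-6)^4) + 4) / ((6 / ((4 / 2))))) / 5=6911 / 25920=0.27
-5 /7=-0.71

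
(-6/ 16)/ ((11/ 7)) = -21/ 88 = -0.24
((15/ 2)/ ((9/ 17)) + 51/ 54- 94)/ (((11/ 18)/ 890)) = -1263800/ 11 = -114890.91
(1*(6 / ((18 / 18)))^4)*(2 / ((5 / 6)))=15552 / 5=3110.40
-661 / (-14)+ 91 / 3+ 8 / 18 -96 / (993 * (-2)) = 3254753 / 41706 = 78.04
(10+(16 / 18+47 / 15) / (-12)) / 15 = 5219 / 8100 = 0.64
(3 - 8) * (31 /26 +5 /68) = -5595 /884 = -6.33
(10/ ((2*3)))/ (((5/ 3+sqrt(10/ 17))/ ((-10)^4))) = 850000/ 67 - 30000*sqrt(170)/ 67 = 6848.48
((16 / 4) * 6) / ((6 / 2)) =8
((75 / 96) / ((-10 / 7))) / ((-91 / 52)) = 5 / 16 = 0.31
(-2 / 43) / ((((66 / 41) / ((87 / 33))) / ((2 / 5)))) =-2378 / 78045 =-0.03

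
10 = 10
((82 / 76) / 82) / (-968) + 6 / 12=36783 / 73568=0.50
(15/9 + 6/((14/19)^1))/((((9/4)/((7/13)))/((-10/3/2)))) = -4120/1053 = -3.91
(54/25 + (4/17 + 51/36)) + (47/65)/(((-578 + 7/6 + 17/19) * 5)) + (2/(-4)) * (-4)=25298715749/4353059100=5.81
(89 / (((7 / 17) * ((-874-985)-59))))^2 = 2289169 / 180257476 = 0.01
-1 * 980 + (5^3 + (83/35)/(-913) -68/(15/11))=-1045124/1155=-904.87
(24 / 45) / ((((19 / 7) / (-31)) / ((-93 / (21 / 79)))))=607352 / 285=2131.06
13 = 13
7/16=0.44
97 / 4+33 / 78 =1283 / 52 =24.67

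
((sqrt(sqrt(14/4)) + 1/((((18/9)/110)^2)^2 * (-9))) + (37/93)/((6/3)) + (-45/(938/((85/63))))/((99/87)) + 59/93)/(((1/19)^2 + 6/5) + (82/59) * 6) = -35191940288881175/330265699533 + 106495 * 2^(3/4) * 7^(1/4)/2032298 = -106556.31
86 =86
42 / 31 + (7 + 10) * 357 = 188181 / 31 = 6070.35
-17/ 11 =-1.55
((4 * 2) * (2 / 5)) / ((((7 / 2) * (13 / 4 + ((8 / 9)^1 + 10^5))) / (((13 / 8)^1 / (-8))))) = -234 / 126005215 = -0.00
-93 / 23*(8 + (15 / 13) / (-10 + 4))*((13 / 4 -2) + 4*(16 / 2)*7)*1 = -17009979 / 2392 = -7111.20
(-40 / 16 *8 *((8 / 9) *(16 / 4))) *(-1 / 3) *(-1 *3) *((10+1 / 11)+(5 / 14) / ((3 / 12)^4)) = -5002880 / 693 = -7219.16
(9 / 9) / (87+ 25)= 1 / 112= 0.01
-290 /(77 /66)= -1740 /7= -248.57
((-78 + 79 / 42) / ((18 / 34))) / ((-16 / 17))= 923933 / 6048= 152.77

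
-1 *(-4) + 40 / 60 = 14 / 3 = 4.67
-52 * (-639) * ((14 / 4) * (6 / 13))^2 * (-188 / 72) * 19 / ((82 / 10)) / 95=-5522.02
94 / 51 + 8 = 502 / 51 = 9.84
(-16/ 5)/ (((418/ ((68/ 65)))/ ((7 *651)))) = -2479008/ 67925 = -36.50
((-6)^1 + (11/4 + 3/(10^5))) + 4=75003/100000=0.75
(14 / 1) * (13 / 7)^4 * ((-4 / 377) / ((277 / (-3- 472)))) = 8348600 / 2755319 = 3.03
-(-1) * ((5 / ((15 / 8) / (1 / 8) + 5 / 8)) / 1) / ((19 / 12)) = 96 / 475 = 0.20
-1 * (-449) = 449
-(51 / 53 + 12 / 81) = -1589 / 1431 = -1.11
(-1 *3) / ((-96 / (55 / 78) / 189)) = 3465 / 832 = 4.16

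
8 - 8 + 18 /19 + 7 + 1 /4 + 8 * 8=5487 /76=72.20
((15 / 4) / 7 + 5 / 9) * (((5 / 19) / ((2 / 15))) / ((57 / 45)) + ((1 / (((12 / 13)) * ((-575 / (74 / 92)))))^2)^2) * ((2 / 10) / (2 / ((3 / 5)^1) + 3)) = 0.05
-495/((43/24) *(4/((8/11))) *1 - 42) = 23760/1543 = 15.40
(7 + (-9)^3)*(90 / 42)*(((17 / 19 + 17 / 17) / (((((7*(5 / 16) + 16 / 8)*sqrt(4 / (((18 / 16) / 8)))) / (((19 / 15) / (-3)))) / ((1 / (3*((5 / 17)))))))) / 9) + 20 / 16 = 231559 / 28140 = 8.23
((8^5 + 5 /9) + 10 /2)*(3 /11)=294962 /33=8938.24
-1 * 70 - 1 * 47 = -117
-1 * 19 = -19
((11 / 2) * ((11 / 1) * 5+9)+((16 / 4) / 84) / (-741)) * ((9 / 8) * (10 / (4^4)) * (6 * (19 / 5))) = 16432413 / 46592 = 352.69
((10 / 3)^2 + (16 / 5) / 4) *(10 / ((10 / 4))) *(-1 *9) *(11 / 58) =-11792 / 145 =-81.32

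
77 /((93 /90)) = 2310 /31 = 74.52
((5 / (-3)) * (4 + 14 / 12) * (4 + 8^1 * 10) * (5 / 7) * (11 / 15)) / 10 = -341 / 9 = -37.89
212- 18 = 194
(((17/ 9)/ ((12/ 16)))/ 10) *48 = 544/ 45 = 12.09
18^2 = 324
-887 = -887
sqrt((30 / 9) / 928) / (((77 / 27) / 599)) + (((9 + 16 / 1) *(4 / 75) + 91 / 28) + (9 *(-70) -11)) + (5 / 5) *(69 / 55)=-622.57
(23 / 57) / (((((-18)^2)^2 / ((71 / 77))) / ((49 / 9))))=11431 / 592379568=0.00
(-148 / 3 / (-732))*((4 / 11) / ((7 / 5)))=740 / 42273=0.02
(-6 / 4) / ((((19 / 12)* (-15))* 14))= 3 / 665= 0.00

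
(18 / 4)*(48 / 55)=3.93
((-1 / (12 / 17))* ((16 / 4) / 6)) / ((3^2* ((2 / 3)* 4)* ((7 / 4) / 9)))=-17 / 84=-0.20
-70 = -70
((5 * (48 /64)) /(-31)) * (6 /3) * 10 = -75 /31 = -2.42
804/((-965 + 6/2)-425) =-804/1387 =-0.58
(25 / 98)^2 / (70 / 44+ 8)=6875 / 1013222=0.01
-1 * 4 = -4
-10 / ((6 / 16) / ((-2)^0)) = -80 / 3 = -26.67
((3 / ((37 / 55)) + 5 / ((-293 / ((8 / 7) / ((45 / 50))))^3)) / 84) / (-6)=-0.01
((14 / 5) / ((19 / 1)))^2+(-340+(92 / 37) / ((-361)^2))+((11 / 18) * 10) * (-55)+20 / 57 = -733123781677 / 1084922325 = -675.74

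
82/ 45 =1.82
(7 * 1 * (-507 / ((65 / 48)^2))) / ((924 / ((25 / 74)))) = -288 / 407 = -0.71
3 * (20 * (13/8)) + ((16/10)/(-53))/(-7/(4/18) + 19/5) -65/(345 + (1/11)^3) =656029226831/6741456476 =97.31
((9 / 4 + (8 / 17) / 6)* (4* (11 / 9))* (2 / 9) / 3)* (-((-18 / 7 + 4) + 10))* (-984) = 274208000 / 28917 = 9482.59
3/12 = 1/4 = 0.25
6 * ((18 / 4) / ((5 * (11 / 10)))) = 54 / 11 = 4.91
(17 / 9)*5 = 85 / 9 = 9.44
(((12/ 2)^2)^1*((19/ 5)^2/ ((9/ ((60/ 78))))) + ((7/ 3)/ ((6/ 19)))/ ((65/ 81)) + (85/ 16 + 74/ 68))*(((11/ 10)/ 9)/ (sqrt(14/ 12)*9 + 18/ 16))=-3892141/ 43956900 + 3892141*sqrt(42)/ 32967675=0.68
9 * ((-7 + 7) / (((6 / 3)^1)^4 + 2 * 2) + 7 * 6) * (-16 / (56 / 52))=-5616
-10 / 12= -5 / 6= -0.83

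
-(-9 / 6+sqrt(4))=-1 / 2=-0.50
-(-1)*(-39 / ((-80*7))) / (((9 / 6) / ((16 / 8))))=13 / 140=0.09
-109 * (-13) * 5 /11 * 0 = 0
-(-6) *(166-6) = 960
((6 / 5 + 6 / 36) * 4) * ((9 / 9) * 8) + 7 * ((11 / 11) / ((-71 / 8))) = 45736 / 1065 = 42.94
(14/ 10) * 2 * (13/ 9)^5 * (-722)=-3753029644/ 295245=-12711.58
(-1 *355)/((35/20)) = -1420/7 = -202.86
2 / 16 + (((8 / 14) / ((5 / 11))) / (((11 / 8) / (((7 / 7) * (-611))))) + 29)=-148261 / 280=-529.50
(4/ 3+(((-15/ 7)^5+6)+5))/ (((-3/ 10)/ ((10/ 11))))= 165626600/ 1663893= 99.54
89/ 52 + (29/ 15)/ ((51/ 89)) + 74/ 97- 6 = -585431/ 3858660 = -0.15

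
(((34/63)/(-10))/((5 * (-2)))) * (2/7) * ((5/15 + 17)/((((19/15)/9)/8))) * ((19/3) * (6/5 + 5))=219232/3675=59.65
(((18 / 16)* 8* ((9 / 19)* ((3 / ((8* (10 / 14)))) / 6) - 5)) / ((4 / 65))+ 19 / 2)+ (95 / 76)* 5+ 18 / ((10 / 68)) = -3569193 / 6080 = -587.04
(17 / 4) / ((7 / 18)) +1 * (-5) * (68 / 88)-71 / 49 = 3027 / 539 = 5.62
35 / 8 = 4.38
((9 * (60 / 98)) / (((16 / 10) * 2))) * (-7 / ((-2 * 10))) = 135 / 224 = 0.60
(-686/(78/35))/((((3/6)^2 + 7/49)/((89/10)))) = -2991646/429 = -6973.53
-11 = -11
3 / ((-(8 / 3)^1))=-9 / 8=-1.12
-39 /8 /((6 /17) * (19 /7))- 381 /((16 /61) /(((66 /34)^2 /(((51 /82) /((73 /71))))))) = -960054586703 /106042192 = -9053.52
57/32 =1.78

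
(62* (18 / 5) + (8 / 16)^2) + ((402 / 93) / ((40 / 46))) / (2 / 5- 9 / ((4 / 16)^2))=12431949 / 55645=223.42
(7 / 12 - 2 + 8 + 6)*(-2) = -151 / 6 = -25.17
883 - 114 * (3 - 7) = 1339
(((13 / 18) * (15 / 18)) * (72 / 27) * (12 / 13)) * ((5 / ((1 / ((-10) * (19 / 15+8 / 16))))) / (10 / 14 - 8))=74200 / 4131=17.96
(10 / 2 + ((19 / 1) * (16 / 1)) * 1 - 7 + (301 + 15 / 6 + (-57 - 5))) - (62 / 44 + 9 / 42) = 83449 / 154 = 541.88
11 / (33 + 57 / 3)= 11 / 52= 0.21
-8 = -8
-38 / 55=-0.69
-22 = -22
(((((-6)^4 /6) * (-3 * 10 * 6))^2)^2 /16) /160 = 892616806656000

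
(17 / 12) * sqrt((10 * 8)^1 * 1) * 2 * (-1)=-25.34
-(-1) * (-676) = -676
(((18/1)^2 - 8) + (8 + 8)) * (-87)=-28884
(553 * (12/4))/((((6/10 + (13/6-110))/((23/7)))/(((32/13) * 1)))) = -5232960/41821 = -125.13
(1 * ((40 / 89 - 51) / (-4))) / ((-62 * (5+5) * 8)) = -4499 / 1765760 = -0.00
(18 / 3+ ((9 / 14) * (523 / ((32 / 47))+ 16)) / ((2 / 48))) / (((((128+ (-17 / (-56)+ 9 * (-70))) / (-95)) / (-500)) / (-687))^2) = 179654409259458000000 / 3508129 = 51210890266423.50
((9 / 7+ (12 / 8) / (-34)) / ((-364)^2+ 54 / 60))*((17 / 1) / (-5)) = -591 / 18549566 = -0.00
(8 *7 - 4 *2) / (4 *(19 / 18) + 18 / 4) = 864 / 157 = 5.50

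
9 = 9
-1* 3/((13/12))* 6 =-16.62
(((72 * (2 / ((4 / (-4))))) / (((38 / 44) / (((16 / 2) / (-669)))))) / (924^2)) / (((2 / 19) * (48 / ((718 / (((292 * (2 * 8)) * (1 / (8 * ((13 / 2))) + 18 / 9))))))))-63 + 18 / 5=-59.40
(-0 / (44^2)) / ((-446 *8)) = 0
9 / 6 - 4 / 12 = 7 / 6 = 1.17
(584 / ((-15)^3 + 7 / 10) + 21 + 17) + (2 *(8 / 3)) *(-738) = -131536054 / 33743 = -3898.17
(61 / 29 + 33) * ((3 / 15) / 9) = 1018 / 1305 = 0.78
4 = 4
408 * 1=408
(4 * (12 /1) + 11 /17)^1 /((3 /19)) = 15713 /51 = 308.10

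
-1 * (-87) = 87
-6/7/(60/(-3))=3/70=0.04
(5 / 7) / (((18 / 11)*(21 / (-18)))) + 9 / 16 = 443 / 2352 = 0.19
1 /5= 0.20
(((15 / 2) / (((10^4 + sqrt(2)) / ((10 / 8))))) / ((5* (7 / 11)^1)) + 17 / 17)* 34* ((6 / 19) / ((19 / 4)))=285684144288 / 126349997473-8415* sqrt(2) / 126349997473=2.26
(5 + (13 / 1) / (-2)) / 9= -1 / 6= -0.17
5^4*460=287500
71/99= 0.72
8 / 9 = 0.89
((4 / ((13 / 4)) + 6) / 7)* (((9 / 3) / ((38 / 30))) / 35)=0.07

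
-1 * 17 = -17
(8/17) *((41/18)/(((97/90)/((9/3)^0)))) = 1640/1649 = 0.99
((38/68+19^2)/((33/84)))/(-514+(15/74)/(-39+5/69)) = -2012216584/1123823041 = -1.79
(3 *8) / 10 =12 / 5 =2.40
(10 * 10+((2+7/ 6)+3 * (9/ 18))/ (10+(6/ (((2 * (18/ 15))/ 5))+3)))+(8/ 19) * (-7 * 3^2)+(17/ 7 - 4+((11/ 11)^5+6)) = 1609306/ 20349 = 79.09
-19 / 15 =-1.27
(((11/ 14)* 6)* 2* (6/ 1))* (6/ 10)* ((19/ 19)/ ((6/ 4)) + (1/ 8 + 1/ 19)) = 1089/ 38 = 28.66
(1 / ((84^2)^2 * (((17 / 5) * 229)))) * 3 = 5 / 64607106816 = 0.00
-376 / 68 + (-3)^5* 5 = -20749 / 17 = -1220.53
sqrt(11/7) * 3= 3 * sqrt(77)/7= 3.76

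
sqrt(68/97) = 2 * sqrt(1649)/97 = 0.84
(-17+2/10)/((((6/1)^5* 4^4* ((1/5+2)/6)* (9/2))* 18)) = -7/24634368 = -0.00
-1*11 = -11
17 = 17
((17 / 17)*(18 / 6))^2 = 9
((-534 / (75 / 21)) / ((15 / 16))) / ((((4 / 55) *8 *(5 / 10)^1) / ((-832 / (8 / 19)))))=27083056 / 25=1083322.24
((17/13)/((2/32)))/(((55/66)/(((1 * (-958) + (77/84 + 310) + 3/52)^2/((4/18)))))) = 519591880896/10985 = 47300125.71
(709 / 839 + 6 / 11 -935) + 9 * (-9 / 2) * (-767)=30129.89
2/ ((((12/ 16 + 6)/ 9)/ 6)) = 16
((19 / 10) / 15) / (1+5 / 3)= 19 / 400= 0.05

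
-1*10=-10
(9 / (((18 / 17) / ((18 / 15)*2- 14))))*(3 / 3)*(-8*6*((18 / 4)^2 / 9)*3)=159732 / 5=31946.40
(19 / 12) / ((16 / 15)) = 95 / 64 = 1.48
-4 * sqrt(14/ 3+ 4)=-4 * sqrt(78)/ 3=-11.78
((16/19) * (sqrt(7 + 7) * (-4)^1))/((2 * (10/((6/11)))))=-96 * sqrt(14)/1045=-0.34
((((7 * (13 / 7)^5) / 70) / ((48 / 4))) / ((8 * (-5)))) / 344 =-371293 / 27751718400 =-0.00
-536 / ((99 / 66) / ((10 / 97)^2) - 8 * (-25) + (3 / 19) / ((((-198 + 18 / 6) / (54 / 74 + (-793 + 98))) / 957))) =-3966400 / 6505519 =-0.61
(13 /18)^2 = 169 /324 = 0.52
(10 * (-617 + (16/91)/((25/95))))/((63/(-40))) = 3913.22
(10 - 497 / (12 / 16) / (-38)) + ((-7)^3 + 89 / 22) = -390641 / 1254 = -311.52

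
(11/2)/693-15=-1889/126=-14.99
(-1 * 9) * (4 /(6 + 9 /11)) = -132 /25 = -5.28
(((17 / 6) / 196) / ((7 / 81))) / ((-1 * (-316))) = 459 / 867104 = 0.00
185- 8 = 177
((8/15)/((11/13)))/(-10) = -52/825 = -0.06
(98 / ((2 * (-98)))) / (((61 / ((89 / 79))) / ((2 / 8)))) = -89 / 38552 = -0.00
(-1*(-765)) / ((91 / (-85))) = -65025 / 91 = -714.56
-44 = -44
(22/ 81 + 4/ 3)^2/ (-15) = -3380/ 19683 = -0.17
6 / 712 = 3 / 356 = 0.01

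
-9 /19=-0.47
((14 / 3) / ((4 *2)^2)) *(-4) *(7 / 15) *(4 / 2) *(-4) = 1.09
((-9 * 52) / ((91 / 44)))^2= 2509056 / 49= 51205.22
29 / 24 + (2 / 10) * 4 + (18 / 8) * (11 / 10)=269 / 60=4.48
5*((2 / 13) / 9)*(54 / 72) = 5 / 78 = 0.06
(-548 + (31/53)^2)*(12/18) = -3076742/8427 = -365.11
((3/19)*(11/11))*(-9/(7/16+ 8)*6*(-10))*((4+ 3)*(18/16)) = 1512/19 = 79.58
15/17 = 0.88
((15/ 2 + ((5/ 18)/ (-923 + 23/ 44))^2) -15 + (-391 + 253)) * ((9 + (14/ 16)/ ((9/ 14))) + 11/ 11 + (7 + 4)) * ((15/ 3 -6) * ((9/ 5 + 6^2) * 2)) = 43764163002568757/ 177926427468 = 245967.75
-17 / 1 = -17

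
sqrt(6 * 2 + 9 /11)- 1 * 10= -10 + sqrt(1551) /11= -6.42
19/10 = 1.90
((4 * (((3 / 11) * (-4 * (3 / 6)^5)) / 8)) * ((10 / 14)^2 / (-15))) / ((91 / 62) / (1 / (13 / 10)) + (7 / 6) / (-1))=2325 / 2973124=0.00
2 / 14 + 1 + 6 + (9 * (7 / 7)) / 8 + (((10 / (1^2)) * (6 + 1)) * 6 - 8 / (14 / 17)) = 418.55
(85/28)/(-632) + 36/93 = 209717/548576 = 0.38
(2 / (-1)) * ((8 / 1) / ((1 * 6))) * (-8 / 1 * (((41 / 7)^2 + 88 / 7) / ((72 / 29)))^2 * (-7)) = -4437291769 / 83349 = -53237.49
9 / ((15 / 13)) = 39 / 5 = 7.80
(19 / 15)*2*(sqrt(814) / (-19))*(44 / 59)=-88*sqrt(814) / 885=-2.84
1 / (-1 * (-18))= 1 / 18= 0.06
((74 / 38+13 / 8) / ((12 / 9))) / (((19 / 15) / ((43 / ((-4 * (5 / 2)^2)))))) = -210141 / 57760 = -3.64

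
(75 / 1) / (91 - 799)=-25 / 236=-0.11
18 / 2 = 9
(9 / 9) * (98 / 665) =14 / 95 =0.15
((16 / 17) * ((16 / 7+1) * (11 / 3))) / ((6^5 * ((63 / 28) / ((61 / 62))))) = 15433 / 24203529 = 0.00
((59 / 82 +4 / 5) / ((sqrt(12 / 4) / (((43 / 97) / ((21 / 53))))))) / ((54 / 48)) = 811324 * sqrt(3) / 1610685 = 0.87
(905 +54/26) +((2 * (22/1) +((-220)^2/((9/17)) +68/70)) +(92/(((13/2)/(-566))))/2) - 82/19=6875193412/77805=88364.42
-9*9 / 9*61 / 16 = -549 / 16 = -34.31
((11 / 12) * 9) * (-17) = -561 / 4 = -140.25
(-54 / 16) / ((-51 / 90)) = 405 / 68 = 5.96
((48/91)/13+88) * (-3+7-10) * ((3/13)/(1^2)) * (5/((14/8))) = -348.29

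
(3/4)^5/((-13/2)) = -243/6656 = -0.04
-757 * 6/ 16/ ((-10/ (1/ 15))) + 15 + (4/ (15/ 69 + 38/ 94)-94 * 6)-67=-5104453/ 8400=-607.67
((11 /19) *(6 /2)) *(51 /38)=1683 /722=2.33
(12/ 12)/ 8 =1/ 8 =0.12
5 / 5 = 1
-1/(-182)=1/182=0.01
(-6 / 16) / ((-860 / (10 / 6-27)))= -19 / 1720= -0.01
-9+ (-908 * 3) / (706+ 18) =-2310 / 181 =-12.76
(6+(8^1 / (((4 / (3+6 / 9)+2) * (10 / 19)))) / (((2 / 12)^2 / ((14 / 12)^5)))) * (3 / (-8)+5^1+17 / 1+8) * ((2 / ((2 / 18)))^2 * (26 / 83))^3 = 585036875215490256 / 48601895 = 12037326429.67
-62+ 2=-60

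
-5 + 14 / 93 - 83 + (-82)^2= 617162 / 93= 6636.15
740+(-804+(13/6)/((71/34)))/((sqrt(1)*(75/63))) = 116283/1775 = 65.51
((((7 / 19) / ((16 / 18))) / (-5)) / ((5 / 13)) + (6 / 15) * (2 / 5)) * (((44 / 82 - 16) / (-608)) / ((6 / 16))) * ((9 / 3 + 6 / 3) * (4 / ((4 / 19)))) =-66887 / 186960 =-0.36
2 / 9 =0.22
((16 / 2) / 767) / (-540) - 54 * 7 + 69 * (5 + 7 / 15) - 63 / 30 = -120113 / 41418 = -2.90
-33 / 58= -0.57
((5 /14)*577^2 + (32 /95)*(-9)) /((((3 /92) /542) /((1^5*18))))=35573032262.94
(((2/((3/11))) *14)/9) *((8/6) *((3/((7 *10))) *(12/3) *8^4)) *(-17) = -24510464/135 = -181558.99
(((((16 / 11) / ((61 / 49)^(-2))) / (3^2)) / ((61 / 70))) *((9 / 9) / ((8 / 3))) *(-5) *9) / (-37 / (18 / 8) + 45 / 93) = 83700 / 275429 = 0.30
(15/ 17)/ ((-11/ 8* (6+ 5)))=-120/ 2057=-0.06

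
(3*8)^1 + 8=32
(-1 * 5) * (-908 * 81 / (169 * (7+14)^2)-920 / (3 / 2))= 76307780 / 24843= 3071.60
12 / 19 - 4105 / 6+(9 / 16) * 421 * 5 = 456481 / 912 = 500.53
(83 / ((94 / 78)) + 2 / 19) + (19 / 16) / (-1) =968585 / 14288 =67.79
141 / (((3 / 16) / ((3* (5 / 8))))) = 1410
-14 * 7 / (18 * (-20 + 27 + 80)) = -49 / 783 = -0.06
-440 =-440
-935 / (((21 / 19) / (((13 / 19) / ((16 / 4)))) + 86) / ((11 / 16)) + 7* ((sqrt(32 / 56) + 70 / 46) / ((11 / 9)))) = -1448429340215 / 221639180533 + 16550807130* sqrt(7) / 221639180533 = -6.34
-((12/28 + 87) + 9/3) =-633/7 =-90.43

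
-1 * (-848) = 848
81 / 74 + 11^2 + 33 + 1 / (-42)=120490 / 777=155.07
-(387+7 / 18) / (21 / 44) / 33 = -13946 / 567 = -24.60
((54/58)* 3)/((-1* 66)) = -27/638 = -0.04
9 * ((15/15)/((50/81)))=729/50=14.58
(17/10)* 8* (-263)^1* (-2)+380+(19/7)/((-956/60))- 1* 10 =62933489/8365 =7523.43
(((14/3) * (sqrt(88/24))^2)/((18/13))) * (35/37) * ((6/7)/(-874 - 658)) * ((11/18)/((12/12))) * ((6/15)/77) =-143/6887106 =-0.00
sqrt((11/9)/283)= sqrt(3113)/849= 0.07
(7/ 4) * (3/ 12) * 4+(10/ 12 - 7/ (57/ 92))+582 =130709/ 228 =573.29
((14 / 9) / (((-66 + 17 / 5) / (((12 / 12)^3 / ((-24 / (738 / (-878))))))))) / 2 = -1435 / 3297768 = -0.00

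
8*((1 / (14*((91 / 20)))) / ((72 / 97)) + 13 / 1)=597202 / 5733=104.17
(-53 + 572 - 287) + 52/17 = 3996/17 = 235.06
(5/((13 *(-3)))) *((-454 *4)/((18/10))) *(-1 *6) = -90800/117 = -776.07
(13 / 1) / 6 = 2.17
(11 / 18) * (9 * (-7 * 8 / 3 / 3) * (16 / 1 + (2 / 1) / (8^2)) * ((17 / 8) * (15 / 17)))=-65835 / 64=-1028.67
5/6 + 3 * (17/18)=11/3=3.67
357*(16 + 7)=8211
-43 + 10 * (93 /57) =-507 /19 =-26.68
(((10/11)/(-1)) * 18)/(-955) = 36/2101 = 0.02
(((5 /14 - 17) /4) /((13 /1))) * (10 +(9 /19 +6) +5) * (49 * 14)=-1164534 /247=-4714.71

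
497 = 497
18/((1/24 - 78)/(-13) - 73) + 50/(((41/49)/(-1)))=-51447506/857105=-60.02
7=7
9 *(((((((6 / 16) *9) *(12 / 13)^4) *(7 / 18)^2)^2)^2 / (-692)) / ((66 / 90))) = -423519198323235840 / 1266287807275591237423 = -0.00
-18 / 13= -1.38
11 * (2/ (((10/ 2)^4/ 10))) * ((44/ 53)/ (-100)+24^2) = 33580316/ 165625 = 202.75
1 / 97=0.01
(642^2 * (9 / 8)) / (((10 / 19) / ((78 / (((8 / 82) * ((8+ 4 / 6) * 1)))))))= 6501784059 / 80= 81272300.74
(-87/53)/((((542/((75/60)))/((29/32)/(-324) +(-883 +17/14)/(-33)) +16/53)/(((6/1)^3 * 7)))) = -1753639948305/11679799238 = -150.14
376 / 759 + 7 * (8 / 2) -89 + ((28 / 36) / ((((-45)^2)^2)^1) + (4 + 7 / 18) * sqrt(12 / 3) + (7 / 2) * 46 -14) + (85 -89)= 91.27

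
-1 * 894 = -894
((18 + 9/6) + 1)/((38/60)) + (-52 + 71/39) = -13198/741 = -17.81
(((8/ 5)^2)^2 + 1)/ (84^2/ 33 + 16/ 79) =4102549/ 116240000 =0.04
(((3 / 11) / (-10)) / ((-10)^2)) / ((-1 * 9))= 1 / 33000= 0.00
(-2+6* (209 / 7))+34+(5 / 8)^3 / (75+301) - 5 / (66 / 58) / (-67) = 629299213601 / 2979508224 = 211.21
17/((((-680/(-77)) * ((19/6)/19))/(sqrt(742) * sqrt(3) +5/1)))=231/4 +231 * sqrt(2226)/20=602.68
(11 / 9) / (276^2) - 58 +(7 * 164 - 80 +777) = 1225138619 / 685584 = 1787.00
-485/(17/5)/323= -0.44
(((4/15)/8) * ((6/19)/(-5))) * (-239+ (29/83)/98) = 1943997/3863650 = 0.50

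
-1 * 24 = -24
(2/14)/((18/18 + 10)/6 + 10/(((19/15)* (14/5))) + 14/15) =570/22289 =0.03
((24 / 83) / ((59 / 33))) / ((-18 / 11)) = -484 / 4897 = -0.10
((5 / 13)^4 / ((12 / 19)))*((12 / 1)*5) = 59375 / 28561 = 2.08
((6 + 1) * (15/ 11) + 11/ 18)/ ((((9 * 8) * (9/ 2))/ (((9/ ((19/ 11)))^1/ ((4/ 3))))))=2011/ 16416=0.12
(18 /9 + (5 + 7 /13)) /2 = 49 /13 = 3.77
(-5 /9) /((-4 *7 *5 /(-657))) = -73 /28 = -2.61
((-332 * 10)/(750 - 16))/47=-1660/17249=-0.10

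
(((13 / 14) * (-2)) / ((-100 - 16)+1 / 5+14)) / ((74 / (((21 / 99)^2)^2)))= 0.00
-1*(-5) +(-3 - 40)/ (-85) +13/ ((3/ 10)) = 12454/ 255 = 48.84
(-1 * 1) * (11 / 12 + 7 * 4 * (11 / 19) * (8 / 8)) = -3905 / 228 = -17.13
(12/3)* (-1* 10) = -40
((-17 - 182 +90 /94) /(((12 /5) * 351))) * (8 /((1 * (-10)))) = 716 /3807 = 0.19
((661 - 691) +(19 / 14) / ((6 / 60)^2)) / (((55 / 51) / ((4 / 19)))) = 20.64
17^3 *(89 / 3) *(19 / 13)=8307883 / 39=213022.64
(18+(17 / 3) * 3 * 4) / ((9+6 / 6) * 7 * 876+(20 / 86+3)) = 3698 / 2636899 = 0.00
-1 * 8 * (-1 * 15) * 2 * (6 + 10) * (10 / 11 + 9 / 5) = 114432 / 11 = 10402.91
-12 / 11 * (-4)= 48 / 11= 4.36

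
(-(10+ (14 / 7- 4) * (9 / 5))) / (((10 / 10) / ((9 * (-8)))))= 2304 / 5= 460.80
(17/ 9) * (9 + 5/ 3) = 544/ 27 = 20.15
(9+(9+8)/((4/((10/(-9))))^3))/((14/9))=50363/9072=5.55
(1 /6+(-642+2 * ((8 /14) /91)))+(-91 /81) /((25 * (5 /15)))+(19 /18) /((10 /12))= -550960439 /859950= -640.69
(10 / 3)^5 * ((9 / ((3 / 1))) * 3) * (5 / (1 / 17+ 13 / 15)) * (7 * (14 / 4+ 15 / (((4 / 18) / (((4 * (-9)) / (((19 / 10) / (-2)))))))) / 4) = 904892734375 / 10089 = 89691023.33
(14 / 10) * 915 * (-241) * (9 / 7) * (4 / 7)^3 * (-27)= 685889856 / 343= 1999678.88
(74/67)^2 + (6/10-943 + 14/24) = -253340341/269340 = -940.60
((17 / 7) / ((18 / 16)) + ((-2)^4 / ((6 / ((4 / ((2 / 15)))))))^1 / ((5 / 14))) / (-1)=-14248 / 63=-226.16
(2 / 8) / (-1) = -1 / 4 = -0.25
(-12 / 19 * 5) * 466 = -1471.58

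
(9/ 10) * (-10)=-9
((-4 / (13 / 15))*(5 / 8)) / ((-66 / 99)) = 225 / 52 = 4.33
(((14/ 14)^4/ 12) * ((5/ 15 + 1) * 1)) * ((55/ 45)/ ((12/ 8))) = 22/ 243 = 0.09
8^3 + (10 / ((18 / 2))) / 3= 13834 / 27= 512.37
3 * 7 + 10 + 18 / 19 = 607 / 19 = 31.95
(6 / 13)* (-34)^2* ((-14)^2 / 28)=48552 / 13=3734.77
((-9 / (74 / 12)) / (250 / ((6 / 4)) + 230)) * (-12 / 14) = 486 / 154105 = 0.00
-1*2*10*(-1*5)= 100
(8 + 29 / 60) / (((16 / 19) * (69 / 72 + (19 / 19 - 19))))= -9671 / 16360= -0.59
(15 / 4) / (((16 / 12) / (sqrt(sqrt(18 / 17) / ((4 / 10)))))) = 45 * sqrt(15) * 34^(3 / 4) / 544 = 4.51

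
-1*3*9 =-27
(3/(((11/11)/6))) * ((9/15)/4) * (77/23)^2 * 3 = 480249/5290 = 90.78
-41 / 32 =-1.28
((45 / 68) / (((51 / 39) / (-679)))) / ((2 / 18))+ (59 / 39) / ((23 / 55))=-3202965475 / 1036932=-3088.89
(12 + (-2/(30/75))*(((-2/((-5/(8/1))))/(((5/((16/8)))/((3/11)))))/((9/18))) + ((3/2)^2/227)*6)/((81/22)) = 2.33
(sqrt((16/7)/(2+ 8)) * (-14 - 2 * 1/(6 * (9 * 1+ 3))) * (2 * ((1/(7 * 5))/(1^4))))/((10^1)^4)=-101 * sqrt(70)/22050000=-0.00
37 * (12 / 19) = 444 / 19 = 23.37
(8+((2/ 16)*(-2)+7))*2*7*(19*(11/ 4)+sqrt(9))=91273/ 8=11409.12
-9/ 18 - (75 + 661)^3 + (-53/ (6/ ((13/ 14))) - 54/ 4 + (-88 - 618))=-33489874673/ 84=-398688984.20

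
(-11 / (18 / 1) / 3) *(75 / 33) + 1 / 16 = -173 / 432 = -0.40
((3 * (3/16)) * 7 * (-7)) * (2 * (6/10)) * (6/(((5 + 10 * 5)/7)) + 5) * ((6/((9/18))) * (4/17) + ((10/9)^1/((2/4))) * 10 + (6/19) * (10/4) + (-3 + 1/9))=-621677259/142120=-4374.31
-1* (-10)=10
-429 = -429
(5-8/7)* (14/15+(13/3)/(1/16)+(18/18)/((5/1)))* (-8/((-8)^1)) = 1359/5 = 271.80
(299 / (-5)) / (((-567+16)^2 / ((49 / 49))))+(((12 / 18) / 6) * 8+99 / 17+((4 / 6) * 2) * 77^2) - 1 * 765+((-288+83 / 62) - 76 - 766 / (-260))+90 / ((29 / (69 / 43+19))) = 27574623453703493 / 4024742822685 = 6851.28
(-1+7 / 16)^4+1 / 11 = 137707 / 720896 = 0.19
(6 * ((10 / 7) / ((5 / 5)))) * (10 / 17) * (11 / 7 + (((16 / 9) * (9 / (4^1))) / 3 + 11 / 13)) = 204800 / 10829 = 18.91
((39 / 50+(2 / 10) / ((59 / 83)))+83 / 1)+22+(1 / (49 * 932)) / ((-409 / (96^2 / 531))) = 1461014399393 / 13775181350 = 106.06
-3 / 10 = -0.30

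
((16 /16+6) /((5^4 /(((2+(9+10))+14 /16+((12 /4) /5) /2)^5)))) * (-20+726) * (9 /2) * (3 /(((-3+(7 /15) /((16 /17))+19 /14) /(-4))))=769261333573962839799 /385400000000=1996007611.76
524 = 524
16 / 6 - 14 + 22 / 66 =-11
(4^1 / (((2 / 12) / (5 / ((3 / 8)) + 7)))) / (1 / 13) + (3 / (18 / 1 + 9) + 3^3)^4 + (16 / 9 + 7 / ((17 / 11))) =60965394245 / 111537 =546593.46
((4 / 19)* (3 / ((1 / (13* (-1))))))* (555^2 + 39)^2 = -14804934782976 / 19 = -779207093840.84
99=99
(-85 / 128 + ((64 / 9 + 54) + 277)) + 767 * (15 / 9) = 1861379 / 1152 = 1615.78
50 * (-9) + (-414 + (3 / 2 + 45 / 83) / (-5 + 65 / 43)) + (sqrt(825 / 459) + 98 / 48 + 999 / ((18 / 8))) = -20843479 / 49800 + 5 * sqrt(187) / 51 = -417.20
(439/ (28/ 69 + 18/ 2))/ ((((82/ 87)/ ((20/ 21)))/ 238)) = 298669260/ 26609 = 11224.37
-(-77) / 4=77 / 4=19.25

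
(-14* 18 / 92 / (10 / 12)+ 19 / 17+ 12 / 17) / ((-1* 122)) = 2861 / 238510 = 0.01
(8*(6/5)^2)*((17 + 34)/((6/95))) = 46512/5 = 9302.40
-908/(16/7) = -1589/4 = -397.25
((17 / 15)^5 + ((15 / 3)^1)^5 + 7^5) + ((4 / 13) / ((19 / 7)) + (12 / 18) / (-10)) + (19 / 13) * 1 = 19935.38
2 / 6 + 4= 13 / 3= 4.33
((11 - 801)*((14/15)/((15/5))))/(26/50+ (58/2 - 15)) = -55300/3267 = -16.93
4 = 4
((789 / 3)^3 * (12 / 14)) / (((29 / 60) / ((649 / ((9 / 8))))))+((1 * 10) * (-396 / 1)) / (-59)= 222901983868520 / 11977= 18610836091.55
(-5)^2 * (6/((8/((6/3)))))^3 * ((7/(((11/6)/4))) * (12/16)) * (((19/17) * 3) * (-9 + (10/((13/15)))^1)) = 7271775/884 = 8225.99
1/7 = 0.14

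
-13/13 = -1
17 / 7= 2.43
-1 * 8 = -8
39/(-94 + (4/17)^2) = -3757/9050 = -0.42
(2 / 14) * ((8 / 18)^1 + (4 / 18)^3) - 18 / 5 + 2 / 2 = -64679 / 25515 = -2.53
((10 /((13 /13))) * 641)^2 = 41088100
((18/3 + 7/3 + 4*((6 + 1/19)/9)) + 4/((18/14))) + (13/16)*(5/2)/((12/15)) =364951/21888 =16.67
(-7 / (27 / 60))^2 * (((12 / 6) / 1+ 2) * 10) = 784000 / 81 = 9679.01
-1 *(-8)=8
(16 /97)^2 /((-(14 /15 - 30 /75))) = -480 /9409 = -0.05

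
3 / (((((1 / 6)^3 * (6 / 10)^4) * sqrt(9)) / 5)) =25000 / 3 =8333.33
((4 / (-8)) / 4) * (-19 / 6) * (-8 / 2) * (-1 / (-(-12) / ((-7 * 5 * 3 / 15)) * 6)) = -133 / 864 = -0.15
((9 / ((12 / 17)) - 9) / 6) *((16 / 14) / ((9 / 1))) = 5 / 63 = 0.08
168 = 168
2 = 2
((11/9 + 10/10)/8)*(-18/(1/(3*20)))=-300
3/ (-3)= -1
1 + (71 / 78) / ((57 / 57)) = 149 / 78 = 1.91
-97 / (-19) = 97 / 19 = 5.11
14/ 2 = 7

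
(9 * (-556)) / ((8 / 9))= -11259 / 2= -5629.50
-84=-84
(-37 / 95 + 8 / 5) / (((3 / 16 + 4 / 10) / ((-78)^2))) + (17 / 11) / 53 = 6526443661 / 520619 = 12535.93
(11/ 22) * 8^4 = 2048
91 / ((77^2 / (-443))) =-5759 / 847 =-6.80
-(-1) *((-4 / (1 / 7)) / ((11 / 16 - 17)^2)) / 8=-896 / 68121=-0.01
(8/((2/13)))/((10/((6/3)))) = 52/5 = 10.40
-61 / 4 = -15.25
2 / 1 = 2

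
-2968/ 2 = -1484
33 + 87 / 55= 1902 / 55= 34.58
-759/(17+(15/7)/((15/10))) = -1771/43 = -41.19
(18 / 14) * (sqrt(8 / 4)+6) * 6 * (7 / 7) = 54 * sqrt(2) / 7+324 / 7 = 57.20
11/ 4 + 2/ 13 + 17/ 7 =1941/ 364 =5.33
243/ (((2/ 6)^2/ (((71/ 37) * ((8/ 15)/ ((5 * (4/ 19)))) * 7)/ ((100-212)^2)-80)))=-145005864579/ 828800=-174958.81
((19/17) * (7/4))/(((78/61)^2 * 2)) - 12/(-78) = 0.75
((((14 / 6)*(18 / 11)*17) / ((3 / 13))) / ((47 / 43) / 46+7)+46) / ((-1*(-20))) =1314979 / 305646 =4.30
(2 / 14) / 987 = 1 / 6909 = 0.00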